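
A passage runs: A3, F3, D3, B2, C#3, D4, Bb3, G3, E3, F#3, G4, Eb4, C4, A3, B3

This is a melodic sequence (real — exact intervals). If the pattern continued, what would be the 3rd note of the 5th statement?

The unit is 5 notes. Position-3 pitches of the 3 shown cells: D3, G3, C4.
Each moves up a 4th. Continuing: F4 → Bb4.

Bb4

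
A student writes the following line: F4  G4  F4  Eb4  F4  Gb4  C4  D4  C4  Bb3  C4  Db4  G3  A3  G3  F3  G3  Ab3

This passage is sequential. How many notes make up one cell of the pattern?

6

There are 18 notes; a 6-note unit gives 3 cells:
F4 G4 F4 Eb4 F4 Gb4 | C4 D4 C4 Bb3 C4 Db4 | G3 A3 G3 F3 G3 Ab3
Every group is a transposition down a 4th of the one before; no shorter unit works.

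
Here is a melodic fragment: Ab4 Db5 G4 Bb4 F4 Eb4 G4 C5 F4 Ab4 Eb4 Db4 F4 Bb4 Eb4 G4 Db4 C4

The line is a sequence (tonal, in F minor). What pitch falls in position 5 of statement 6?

With 6-note cells, note 5 of each statement runs F4, Eb4, Db4.
Each moves down a 2nd. Continuing: C4 → Bb3 → Ab3.

Ab3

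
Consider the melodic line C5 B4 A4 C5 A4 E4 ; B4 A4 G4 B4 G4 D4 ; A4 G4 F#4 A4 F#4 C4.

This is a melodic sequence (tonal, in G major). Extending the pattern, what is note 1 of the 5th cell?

F#4

The unit is 6 notes. Position-1 pitches of the 3 shown cells: C5, B4, A4.
Extending down a 2nd: G4 → F#4.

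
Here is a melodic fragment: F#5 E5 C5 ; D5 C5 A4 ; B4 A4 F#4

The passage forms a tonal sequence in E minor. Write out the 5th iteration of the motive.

The 3-note cells begin on F#5, D5, B4 — each down a 3rd from the last.
Continuing the starts: G4 → E4.
So cell 5 is E4 D4 B3.

E4 D4 B3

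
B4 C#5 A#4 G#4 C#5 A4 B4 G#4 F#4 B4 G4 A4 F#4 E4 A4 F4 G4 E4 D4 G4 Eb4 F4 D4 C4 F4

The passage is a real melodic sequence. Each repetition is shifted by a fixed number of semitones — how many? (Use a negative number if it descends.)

Unit = 5 notes; the statements start on B4, A4, G4, F4, Eb4, moving down a 2nd each time.
Counting half-steps from B4 to A4: -2.

-2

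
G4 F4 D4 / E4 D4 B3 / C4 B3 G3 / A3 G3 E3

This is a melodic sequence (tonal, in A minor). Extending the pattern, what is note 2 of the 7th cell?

The unit is 3 notes. Position-2 pitches of the 4 shown cells: F4, D4, B3, G3.
Carrying that down a 3rd forward: E3 → C3 → A2.

A2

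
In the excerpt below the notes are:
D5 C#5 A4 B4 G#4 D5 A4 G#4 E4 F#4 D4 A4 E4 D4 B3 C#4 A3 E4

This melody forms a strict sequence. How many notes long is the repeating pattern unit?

Try groups of 6 (3 cells in 18 notes):
D5 C#5 A4 B4 G#4 D5 | A4 G#4 E4 F#4 D4 A4 | E4 D4 B3 C#4 A3 E4
Every group is a transposition down a 4th of the one before; no shorter unit works.

6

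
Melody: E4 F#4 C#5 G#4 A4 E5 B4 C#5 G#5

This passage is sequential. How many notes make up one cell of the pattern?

3

9 notes total. Splitting into 3 groups of 3:
E4 F#4 C#5 | G#4 A4 E5 | B4 C#5 G#5
That's a consistent up a 3rd shift per cell, and no other grouping gives one.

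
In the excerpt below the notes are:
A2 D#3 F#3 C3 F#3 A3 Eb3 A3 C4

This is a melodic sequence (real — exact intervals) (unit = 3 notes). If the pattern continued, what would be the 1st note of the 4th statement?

Gb3

Grouping in 3s, the 1st note of each cell is A2, C3, Eb3.
One more up a 3rd gives Gb3.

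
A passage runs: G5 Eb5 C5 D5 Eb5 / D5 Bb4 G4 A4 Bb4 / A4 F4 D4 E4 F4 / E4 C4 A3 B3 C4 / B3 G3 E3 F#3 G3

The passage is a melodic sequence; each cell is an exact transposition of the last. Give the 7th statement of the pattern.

C#3 A2 F#2 G#2 A2

Taking 5-note groups, the heads are G5, D5, A4, E4, B3: the pattern moves down a 4th.
Continuing the starts: F#3 → C#3.
So cell 7 is C#3 A2 F#2 G#2 A2.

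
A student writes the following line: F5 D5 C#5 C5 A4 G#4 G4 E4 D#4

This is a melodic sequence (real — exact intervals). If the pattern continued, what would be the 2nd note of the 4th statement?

B3

Grouping in 3s, the 2nd note of each cell is D5, A4, E4.
Each moves down a 4th; the next is B3.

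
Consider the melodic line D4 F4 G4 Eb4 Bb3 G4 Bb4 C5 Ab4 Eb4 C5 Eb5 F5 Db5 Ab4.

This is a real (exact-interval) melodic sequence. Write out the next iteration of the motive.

F5 Ab5 Bb5 Gb5 Db5

Unit = 5 notes; the statements start on D4, G4, C5, moving up a 4th each time.
From F5 the exact shape gives F5 Ab5 Bb5 Gb5 Db5.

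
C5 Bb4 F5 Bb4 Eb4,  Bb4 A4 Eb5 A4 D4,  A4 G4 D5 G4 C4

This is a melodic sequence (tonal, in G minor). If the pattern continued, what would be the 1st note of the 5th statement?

Grouping in 5s, the 1st note of each cell is C5, Bb4, A4.
Carrying that down a 2nd forward: G4 → F4.

F4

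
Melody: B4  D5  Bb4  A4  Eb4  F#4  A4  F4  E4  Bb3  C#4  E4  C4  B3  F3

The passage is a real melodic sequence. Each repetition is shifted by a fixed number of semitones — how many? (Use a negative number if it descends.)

-5

With a 5-note motive the entries are B4, F#4, C#4, each down a 4th from the previous.
Counting half-steps from B4 to F#4: -5.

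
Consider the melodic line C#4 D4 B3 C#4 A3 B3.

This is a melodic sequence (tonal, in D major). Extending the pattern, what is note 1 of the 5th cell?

Grouping in 2s, the 1st note of each cell is C#4, B3, A3.
Each moves down a 2nd. Continuing: G3 → F#3.

F#3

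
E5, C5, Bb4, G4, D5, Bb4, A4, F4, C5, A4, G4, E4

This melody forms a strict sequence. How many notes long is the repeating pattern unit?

Try groups of 4 (3 cells in 12 notes):
E5 C5 Bb4 G4 | D5 Bb4 A4 F4 | C5 A4 G4 E4
Each cell is the previous one down a 2nd — so the unit is 4 notes.

4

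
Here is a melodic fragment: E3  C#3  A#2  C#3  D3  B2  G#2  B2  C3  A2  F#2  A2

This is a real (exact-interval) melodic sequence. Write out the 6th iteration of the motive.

Gb2 Eb2 C2 Eb2

Taking 4-note groups, the heads are E3, D3, C3: the pattern moves down a 2nd.
Extending down a 2nd: Bb2 → Ab2 → Gb2.
So cell 6 is Gb2 Eb2 C2 Eb2.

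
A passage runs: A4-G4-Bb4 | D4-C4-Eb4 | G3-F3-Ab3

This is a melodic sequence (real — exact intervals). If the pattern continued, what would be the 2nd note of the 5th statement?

With 3-note cells, note 2 of each statement runs G4, C4, F3.
Each moves down a 5th. Continuing: Bb2 → Eb2.

Eb2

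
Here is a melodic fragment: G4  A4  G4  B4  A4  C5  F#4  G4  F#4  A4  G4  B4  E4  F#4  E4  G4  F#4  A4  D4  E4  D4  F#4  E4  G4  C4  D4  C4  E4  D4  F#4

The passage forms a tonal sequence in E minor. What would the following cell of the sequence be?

B3 C4 B3 D4 C4 E4

The 6-note cells begin on G4, F#4, E4, D4, C4 — each down a 2nd from the last.
So cell 6 is B3 C4 B3 D4 C4 E4.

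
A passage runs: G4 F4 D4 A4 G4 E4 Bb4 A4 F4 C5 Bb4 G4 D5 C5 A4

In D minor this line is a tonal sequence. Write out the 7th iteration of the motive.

F5 E5 C5

With a 3-note motive the entries are G4, A4, Bb4, C5, D5, each up a 2nd from the previous.
Carrying on: E5 → F5.
Statement 7 starts on F5 and keeps the same diatonic contour: F5 E5 C5.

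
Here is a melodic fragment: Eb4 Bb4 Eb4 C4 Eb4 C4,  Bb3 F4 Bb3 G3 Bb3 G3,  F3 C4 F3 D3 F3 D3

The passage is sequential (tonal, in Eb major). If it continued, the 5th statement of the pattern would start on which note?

With a 6-note motive the entries are Eb4, Bb3, F3, each down a 4th from the previous.
Continuing: C3 → G2. Statement 5 starts on G2.

G2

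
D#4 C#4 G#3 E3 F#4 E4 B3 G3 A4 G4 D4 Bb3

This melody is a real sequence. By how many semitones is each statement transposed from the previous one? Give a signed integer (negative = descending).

The 4-note cells begin on D#4, F#4, A4 — each up a 3rd from the last.
Counting half-steps from D#4 to F#4: 3.

3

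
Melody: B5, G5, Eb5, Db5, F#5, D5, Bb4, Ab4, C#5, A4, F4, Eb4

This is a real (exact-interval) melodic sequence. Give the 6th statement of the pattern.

The 4-note cells begin on B5, F#5, C#5 — each down a 4th from the last.
Continuing the starts: G#4 → D#4 → A#3.
Statement 6 starts on A#3 and keeps the same exact contour: A#3 F#3 D3 C3.

A#3 F#3 D3 C3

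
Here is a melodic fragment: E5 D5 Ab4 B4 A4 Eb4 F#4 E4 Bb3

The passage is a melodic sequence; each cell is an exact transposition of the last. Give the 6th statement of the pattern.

With a 3-note motive the entries are E5, B4, F#4, each down a 4th from the previous.
Carrying on: C#4 → G#3 → D#3.
So cell 6 is D#3 C#3 G2.

D#3 C#3 G2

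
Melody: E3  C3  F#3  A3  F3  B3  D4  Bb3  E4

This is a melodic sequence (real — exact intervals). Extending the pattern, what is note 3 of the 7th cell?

The unit is 3 notes. Position-3 pitches of the 3 shown cells: F#3, B3, E4.
Carrying that up a 4th forward: A4 → D5 → G5 → C6.

C6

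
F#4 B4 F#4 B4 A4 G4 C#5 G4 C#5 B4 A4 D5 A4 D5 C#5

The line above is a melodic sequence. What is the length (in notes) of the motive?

There are 15 notes; a 5-note unit gives 3 cells:
F#4 B4 F#4 B4 A4 | G4 C#5 G4 C#5 B4 | A4 D5 A4 D5 C#5
Every group is a transposition up a 2nd of the one before; no shorter unit works.

5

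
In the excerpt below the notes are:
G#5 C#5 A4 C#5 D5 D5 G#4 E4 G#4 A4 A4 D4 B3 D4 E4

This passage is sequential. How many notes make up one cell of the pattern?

Try groups of 5 (3 cells in 15 notes):
G#5 C#5 A4 C#5 D5 | D5 G#4 E4 G#4 A4 | A4 D4 B3 D4 E4
Each cell is the previous one down a 4th — so the unit is 5 notes.

5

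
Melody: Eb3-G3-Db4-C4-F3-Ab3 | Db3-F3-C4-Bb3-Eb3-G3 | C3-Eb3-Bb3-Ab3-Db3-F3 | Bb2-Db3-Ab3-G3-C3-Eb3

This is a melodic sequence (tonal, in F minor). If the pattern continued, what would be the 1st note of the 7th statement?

The unit is 6 notes. Position-1 pitches of the 4 shown cells: Eb3, Db3, C3, Bb2.
Each moves down a 2nd. Continuing: Ab2 → G2 → F2.

F2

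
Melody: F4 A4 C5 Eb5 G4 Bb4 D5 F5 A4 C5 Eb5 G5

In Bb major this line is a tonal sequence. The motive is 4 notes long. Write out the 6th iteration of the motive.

Unit = 4 notes; the statements start on F4, G4, A4, moving up a 2nd each time.
Extending up a 2nd: Bb4 → C5 → D5.
From D5 the diatonic shape gives D5 F5 A5 C6.

D5 F5 A5 C6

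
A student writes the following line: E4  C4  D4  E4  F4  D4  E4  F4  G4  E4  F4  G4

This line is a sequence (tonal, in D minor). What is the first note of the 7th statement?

With a 4-note motive the entries are E4, F4, G4, each up a 2nd from the previous.
Extending the heads up a 2nd: A4 → Bb4 → C5 → D5.

D5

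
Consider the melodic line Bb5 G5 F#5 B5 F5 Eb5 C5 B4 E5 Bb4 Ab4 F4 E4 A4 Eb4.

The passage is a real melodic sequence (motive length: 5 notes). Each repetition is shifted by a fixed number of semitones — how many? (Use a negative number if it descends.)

-7

With a 5-note motive the entries are Bb5, Eb5, Ab4, each down a 5th from the previous.
Bb5 to Eb5 spans -7 semitones.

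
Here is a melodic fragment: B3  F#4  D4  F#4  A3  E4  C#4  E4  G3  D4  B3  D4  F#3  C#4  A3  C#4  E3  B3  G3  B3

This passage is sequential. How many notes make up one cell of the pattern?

There are 20 notes; a 4-note unit gives 5 cells:
B3 F#4 D4 F#4 | A3 E4 C#4 E4 | G3 D4 B3 D4 | F#3 C#4 A3 C#4 | E3 B3 G3 B3
Each cell is the previous one down a 2nd — so the unit is 4 notes.

4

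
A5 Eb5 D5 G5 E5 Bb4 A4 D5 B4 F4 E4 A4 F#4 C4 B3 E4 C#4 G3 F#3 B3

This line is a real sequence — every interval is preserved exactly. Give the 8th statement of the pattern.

The 4-note cells begin on A5, E5, B4, F#4, C#4 — each down a 4th from the last.
Continuing the starts: G#3 → D#3 → A#2.
Statement 8 starts on A#2 and keeps the same exact contour: A#2 E2 D#2 G#2.

A#2 E2 D#2 G#2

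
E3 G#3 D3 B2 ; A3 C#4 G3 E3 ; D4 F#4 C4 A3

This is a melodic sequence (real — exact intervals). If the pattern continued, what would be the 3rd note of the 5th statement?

Bb4

The unit is 4 notes. Position-3 pitches of the 3 shown cells: D3, G3, C4.
Extending up a 4th: F4 → Bb4.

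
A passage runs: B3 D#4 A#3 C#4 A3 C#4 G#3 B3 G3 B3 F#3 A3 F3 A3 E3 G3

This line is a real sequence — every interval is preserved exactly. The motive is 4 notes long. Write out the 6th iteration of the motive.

With a 4-note motive the entries are B3, A3, G3, F3, each down a 2nd from the previous.
Carrying on: Eb3 → Db3.
From Db3 the exact shape gives Db3 F3 C3 Eb3.

Db3 F3 C3 Eb3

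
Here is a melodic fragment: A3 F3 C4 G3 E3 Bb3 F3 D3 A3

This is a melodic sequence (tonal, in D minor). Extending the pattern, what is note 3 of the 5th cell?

F3

Grouping in 3s, the 3rd note of each cell is C4, Bb3, A3.
Extending down a 2nd: G3 → F3.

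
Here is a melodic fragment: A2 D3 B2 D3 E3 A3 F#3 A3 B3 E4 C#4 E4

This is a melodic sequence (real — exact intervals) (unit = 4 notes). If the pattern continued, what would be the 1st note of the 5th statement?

C#5

Grouping in 4s, the 1st note of each cell is A2, E3, B3.
Carrying that up a 5th forward: F#4 → C#5.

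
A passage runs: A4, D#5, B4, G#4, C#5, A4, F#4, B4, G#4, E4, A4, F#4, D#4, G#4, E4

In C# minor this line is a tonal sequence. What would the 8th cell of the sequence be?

The 3-note cells begin on A4, G#4, F#4, E4, D#4 — each down a 2nd from the last.
Continuing the starts: C#4 → B3 → A3.
From A3 the diatonic shape gives A3 D#4 B3.

A3 D#4 B3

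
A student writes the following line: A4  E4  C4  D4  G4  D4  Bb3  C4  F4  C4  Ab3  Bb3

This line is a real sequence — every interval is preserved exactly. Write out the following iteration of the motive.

Eb4 Bb3 Gb3 Ab3

With a 4-note motive the entries are A4, G4, F4, each down a 2nd from the previous.
Statement 4 starts on Eb4 and keeps the same exact contour: Eb4 Bb3 Gb3 Ab3.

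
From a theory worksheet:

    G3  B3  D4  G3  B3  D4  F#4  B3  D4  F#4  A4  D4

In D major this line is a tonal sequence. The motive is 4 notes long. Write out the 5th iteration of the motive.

A4 C#5 E5 A4

The 4-note cells begin on G3, B3, D4 — each up a 3rd from the last.
Continuing the starts: F#4 → A4.
So cell 5 is A4 C#5 E5 A4.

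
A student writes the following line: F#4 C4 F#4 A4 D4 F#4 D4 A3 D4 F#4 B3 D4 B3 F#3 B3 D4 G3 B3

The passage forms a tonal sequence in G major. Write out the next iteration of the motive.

G3 D3 G3 B3 E3 G3

With a 6-note motive the entries are F#4, D4, B3, each down a 3rd from the previous.
So cell 4 is G3 D3 G3 B3 E3 G3.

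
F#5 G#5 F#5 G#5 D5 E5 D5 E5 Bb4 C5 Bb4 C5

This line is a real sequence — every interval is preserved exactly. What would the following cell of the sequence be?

Gb4 Ab4 Gb4 Ab4

Unit = 4 notes; the statements start on F#5, D5, Bb4, moving down a 3rd each time.
From Gb4 the exact shape gives Gb4 Ab4 Gb4 Ab4.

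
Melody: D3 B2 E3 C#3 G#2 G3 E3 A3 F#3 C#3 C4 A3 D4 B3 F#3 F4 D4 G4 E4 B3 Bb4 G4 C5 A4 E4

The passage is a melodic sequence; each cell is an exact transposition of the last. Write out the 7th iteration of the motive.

Taking 5-note groups, the heads are D3, G3, C4, F4, Bb4: the pattern moves up a 4th.
Carrying on: Eb5 → Ab5.
From Ab5 the exact shape gives Ab5 F5 Bb5 G5 D5.

Ab5 F5 Bb5 G5 D5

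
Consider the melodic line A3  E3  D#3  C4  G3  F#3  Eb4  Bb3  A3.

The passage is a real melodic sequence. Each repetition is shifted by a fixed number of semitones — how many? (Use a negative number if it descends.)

With a 3-note motive the entries are A3, C4, Eb4, each up a 3rd from the previous.
Counting half-steps from A3 to C4: 3.

3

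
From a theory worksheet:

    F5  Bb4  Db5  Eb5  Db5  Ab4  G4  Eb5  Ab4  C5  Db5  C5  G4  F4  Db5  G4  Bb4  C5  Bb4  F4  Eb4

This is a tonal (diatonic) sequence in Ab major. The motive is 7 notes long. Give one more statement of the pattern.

C5 F4 Ab4 Bb4 Ab4 Eb4 Db4

The 7-note cells begin on F5, Eb5, Db5 — each down a 2nd from the last.
Statement 4 starts on C5 and keeps the same diatonic contour: C5 F4 Ab4 Bb4 Ab4 Eb4 Db4.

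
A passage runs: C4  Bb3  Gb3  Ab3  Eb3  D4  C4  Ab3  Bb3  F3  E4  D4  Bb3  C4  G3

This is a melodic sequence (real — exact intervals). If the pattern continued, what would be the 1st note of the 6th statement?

A#4

With 5-note cells, note 1 of each statement runs C4, D4, E4.
Extending up a 2nd: F#4 → G#4 → A#4.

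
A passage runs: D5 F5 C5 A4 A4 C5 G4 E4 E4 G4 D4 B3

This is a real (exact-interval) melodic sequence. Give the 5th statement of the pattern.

Taking 4-note groups, the heads are D5, A4, E4: the pattern moves down a 4th.
Continuing the starts: B3 → F#3.
From F#3 the exact shape gives F#3 A3 E3 C#3.

F#3 A3 E3 C#3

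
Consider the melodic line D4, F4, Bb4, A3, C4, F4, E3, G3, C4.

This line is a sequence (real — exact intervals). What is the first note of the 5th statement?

With a 3-note motive the entries are D4, A3, E3, each down a 4th from the previous.
Extending the heads down a 4th: B2 → F#2.

F#2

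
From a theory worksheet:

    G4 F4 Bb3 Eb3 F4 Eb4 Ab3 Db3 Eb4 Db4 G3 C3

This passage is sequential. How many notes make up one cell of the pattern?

4

There are 12 notes; a 4-note unit gives 3 cells:
G4 F4 Bb3 Eb3 | F4 Eb4 Ab3 Db3 | Eb4 Db4 G3 C3
That's a consistent down a 2nd shift per cell, and no other grouping gives one.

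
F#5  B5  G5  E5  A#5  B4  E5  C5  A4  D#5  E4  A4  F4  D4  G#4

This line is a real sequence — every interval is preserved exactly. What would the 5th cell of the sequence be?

The 5-note cells begin on F#5, B4, E4 — each down a 5th from the last.
Extending down a 5th: A3 → D3.
From D3 the exact shape gives D3 G3 Eb3 C3 F#3.

D3 G3 Eb3 C3 F#3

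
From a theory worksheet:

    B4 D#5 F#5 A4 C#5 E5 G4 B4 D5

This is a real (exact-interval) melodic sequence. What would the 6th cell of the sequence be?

With a 3-note motive the entries are B4, A4, G4, each down a 2nd from the previous.
Extending down a 2nd: F4 → Eb4 → Db4.
From Db4 the exact shape gives Db4 F4 Ab4.

Db4 F4 Ab4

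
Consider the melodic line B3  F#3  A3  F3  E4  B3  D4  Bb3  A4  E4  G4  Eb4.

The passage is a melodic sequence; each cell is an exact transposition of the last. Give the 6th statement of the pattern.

C6 G5 Bb5 Gb5

The 4-note cells begin on B3, E4, A4 — each up a 4th from the last.
Carrying on: D5 → G5 → C6.
So cell 6 is C6 G5 Bb5 Gb5.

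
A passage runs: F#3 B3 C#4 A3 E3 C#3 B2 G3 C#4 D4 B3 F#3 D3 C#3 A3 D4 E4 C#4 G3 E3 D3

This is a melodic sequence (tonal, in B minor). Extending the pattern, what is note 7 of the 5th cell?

With 7-note cells, note 7 of each statement runs B2, C#3, D3.
Extending up a 2nd: E3 → F#3.

F#3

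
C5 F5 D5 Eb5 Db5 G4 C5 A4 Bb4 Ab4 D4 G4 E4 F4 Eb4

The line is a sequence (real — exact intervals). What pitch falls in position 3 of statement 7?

G#2

With 5-note cells, note 3 of each statement runs D5, A4, E4.
Extending down a 4th: B3 → F#3 → C#3 → G#2.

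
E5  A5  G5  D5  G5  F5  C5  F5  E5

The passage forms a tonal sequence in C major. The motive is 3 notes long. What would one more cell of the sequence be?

Unit = 3 notes; the statements start on E5, D5, C5, moving down a 2nd each time.
From B4 the diatonic shape gives B4 E5 D5.

B4 E5 D5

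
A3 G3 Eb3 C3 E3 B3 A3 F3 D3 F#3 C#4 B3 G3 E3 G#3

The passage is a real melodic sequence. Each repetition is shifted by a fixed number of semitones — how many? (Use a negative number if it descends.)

The 5-note cells begin on A3, B3, C#4 — each up a 2nd from the last.
Counting half-steps from A3 to B3: 2.

2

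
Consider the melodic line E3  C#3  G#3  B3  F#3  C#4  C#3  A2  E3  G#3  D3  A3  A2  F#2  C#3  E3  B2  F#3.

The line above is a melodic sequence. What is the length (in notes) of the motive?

18 notes total. Splitting into 3 groups of 6:
E3 C#3 G#3 B3 F#3 C#4 | C#3 A2 E3 G#3 D3 A3 | A2 F#2 C#3 E3 B2 F#3
That's a consistent down a 3rd shift per cell, and no other grouping gives one.

6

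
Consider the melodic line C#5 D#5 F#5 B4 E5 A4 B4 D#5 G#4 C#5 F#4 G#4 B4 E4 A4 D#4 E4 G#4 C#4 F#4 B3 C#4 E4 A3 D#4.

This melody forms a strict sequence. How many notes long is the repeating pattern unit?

5

Try groups of 5 (5 cells in 25 notes):
C#5 D#5 F#5 B4 E5 | A4 B4 D#5 G#4 C#5 | F#4 G#4 B4 E4 A4 | D#4 E4 G#4 C#4 F#4 | B3 C#4 E4 A3 D#4
Every group is a transposition down a 3rd of the one before; no shorter unit works.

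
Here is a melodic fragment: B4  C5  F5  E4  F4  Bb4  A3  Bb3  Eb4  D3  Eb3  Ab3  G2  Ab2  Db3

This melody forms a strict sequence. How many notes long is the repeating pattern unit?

3

Try groups of 3 (5 cells in 15 notes):
B4 C5 F5 | E4 F4 Bb4 | A3 Bb3 Eb4 | D3 Eb3 Ab3 | G2 Ab2 Db3
Each cell is the previous one down a 5th — so the unit is 3 notes.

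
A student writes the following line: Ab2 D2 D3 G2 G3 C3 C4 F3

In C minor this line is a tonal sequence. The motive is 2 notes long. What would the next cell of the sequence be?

F4 Bb3

With a 2-note motive the entries are Ab2, D3, G3, C4, each up a 4th from the previous.
From F4 the diatonic shape gives F4 Bb3.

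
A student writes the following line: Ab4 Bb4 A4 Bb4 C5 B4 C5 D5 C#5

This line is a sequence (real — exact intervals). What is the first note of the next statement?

D5

Taking 3-note groups, the heads are Ab4, Bb4, C5: the pattern moves up a 2nd.
One more step up a 2nd gives D5.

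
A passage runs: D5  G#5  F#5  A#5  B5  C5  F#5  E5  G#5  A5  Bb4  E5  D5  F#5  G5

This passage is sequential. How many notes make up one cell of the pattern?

5

There are 15 notes; a 5-note unit gives 3 cells:
D5 G#5 F#5 A#5 B5 | C5 F#5 E5 G#5 A5 | Bb4 E5 D5 F#5 G5
That's a consistent down a 2nd shift per cell, and no other grouping gives one.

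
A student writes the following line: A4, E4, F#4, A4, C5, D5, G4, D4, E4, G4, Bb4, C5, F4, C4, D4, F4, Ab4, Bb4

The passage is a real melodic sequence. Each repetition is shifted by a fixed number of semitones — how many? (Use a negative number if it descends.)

Taking 6-note groups, the heads are A4, G4, F4: the pattern moves down a 2nd.
A4→G4 is 67 − 69 = -2 semitones.

-2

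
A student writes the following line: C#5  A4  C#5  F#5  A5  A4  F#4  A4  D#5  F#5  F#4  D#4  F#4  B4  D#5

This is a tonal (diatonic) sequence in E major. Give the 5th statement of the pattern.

Taking 5-note groups, the heads are C#5, A4, F#4: the pattern moves down a 3rd.
Carrying on: D#4 → B3.
So cell 5 is B3 G#3 B3 E4 G#4.

B3 G#3 B3 E4 G#4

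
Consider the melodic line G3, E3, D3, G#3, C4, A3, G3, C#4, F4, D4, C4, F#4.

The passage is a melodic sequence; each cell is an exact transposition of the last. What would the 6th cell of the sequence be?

Taking 4-note groups, the heads are G3, C4, F4: the pattern moves up a 4th.
Continuing the starts: Bb4 → Eb5 → Ab5.
From Ab5 the exact shape gives Ab5 F5 Eb5 A5.

Ab5 F5 Eb5 A5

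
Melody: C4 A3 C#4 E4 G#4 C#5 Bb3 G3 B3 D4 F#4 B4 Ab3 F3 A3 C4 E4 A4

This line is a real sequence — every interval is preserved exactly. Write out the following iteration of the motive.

Gb3 Eb3 G3 Bb3 D4 G4

Unit = 6 notes; the statements start on C4, Bb3, Ab3, moving down a 2nd each time.
So cell 4 is Gb3 Eb3 G3 Bb3 D4 G4.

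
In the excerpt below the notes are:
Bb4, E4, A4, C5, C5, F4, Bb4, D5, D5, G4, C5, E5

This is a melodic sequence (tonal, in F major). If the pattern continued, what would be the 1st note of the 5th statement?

Grouping in 4s, the 1st note of each cell is Bb4, C5, D5.
Carrying that up a 2nd forward: E5 → F5.

F5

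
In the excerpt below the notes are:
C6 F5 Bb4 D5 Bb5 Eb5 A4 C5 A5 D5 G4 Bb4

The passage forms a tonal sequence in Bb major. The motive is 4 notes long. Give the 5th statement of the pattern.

With a 4-note motive the entries are C6, Bb5, A5, each down a 2nd from the previous.
Carrying on: G5 → F5.
From F5 the diatonic shape gives F5 Bb4 Eb4 G4.

F5 Bb4 Eb4 G4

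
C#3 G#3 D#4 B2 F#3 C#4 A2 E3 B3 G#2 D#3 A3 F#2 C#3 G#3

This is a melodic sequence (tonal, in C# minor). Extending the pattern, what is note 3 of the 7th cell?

E3

With 3-note cells, note 3 of each statement runs D#4, C#4, B3, A3, G#3.
Extending down a 2nd: F#3 → E3.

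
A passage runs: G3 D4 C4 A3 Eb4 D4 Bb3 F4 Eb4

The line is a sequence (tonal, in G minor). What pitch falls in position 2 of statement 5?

A4

The unit is 3 notes. Position-2 pitches of the 3 shown cells: D4, Eb4, F4.
Each moves up a 2nd. Continuing: G4 → A4.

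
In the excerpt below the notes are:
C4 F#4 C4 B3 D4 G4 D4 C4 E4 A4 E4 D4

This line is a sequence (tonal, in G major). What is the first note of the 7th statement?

B4

Taking 4-note groups, the heads are C4, D4, E4: the pattern moves up a 2nd.
Continuing: F#4 → G4 → A4 → B4. Statement 7 starts on B4.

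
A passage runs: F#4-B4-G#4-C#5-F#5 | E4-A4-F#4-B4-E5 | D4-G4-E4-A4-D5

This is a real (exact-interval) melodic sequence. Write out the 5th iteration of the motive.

Bb3 Eb4 C4 F4 Bb4

With a 5-note motive the entries are F#4, E4, D4, each down a 2nd from the previous.
Carrying on: C4 → Bb3.
Statement 5 starts on Bb3 and keeps the same exact contour: Bb3 Eb4 C4 F4 Bb4.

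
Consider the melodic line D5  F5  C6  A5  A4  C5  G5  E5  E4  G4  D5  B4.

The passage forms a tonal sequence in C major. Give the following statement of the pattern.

Taking 4-note groups, the heads are D5, A4, E4: the pattern moves down a 4th.
Statement 4 starts on B3 and keeps the same diatonic contour: B3 D4 A4 F4.

B3 D4 A4 F4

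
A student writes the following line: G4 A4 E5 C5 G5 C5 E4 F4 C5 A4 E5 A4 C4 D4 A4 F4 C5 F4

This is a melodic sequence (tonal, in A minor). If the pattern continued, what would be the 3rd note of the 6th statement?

B3

With 6-note cells, note 3 of each statement runs E5, C5, A4.
Extending down a 3rd: F4 → D4 → B3.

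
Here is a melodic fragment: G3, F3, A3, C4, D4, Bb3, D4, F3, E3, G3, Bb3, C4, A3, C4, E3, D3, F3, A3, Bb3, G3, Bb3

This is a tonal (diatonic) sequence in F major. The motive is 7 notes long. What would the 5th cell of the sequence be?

C3 Bb2 D3 F3 G3 E3 G3

Taking 7-note groups, the heads are G3, F3, E3: the pattern moves down a 2nd.
Carrying on: D3 → C3.
From C3 the diatonic shape gives C3 Bb2 D3 F3 G3 E3 G3.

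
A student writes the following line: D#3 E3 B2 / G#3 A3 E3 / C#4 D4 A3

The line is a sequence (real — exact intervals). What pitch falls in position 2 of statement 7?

The unit is 3 notes. Position-2 pitches of the 3 shown cells: E3, A3, D4.
Extending up a 4th: G4 → C5 → F5 → Bb5.

Bb5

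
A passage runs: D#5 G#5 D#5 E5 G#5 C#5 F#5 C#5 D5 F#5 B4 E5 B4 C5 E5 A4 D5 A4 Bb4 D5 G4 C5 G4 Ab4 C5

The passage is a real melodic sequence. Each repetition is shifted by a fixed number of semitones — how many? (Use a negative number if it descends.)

Taking 5-note groups, the heads are D#5, C#5, B4, A4, G4: the pattern moves down a 2nd.
Counting half-steps from D#5 to C#5: -2.

-2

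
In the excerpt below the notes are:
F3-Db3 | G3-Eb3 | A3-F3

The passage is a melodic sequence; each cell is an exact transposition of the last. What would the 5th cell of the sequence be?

C#4 A3

Taking 2-note groups, the heads are F3, G3, A3: the pattern moves up a 2nd.
Carrying on: B3 → C#4.
Statement 5 starts on C#4 and keeps the same exact contour: C#4 A3.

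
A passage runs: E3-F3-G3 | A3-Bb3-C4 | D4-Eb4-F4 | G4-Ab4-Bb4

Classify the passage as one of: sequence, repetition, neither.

Each 3-note cell is the previous one transposed up a 4th.

sequence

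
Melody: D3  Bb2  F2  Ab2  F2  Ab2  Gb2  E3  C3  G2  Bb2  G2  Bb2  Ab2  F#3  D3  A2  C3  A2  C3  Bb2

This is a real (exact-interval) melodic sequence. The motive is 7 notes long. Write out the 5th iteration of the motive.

With a 7-note motive the entries are D3, E3, F#3, each up a 2nd from the previous.
Carrying on: G#3 → A#3.
From A#3 the exact shape gives A#3 F#3 C#3 E3 C#3 E3 D3.

A#3 F#3 C#3 E3 C#3 E3 D3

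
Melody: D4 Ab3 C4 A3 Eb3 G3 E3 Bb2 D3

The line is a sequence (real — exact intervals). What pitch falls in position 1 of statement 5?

F#2

With 3-note cells, note 1 of each statement runs D4, A3, E3.
Carrying that down a 4th forward: B2 → F#2.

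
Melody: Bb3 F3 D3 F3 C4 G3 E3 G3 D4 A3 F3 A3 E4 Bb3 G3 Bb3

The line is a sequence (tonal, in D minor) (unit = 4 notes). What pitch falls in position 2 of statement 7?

Grouping in 4s, the 2nd note of each cell is F3, G3, A3, Bb3.
Extending up a 2nd: C4 → D4 → E4.

E4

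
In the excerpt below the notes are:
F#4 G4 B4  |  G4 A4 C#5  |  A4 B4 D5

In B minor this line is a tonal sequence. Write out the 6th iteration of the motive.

With a 3-note motive the entries are F#4, G4, A4, each up a 2nd from the previous.
Continuing the starts: B4 → C#5 → D5.
Statement 6 starts on D5 and keeps the same diatonic contour: D5 E5 G5.

D5 E5 G5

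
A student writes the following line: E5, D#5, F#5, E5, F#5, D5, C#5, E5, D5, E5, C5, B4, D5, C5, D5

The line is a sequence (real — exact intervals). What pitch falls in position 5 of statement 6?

Ab4

Grouping in 5s, the 5th note of each cell is F#5, E5, D5.
Carrying that down a 2nd forward: C5 → Bb4 → Ab4.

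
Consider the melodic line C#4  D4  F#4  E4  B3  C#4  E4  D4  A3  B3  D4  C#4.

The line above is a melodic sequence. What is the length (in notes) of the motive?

4

Try groups of 4 (3 cells in 12 notes):
C#4 D4 F#4 E4 | B3 C#4 E4 D4 | A3 B3 D4 C#4
Each cell is the previous one down a 2nd — so the unit is 4 notes.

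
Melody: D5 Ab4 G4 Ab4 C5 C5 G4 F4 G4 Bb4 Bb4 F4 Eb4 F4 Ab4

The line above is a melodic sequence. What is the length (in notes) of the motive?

There are 15 notes; a 5-note unit gives 3 cells:
D5 Ab4 G4 Ab4 C5 | C5 G4 F4 G4 Bb4 | Bb4 F4 Eb4 F4 Ab4
Each cell is the previous one down a 2nd — so the unit is 5 notes.

5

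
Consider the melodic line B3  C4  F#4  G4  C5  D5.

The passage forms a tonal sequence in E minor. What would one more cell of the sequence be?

G5 A5

The 2-note cells begin on B3, F#4, C5 — each up a 5th from the last.
So cell 4 is G5 A5.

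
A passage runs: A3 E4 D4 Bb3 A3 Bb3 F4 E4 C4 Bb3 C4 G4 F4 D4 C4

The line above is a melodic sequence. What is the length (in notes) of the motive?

There are 15 notes; a 5-note unit gives 3 cells:
A3 E4 D4 Bb3 A3 | Bb3 F4 E4 C4 Bb3 | C4 G4 F4 D4 C4
Every group is a transposition up a 2nd of the one before; no shorter unit works.

5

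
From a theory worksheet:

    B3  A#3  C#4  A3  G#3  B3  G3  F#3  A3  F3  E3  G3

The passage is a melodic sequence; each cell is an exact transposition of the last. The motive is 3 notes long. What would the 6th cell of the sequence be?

Unit = 3 notes; the statements start on B3, A3, G3, F3, moving down a 2nd each time.
Continuing the starts: Eb3 → Db3.
From Db3 the exact shape gives Db3 C3 Eb3.

Db3 C3 Eb3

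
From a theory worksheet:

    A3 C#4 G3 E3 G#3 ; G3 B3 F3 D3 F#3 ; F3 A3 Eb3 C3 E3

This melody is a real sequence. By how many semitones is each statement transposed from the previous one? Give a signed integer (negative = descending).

Unit = 5 notes; the statements start on A3, G3, F3, moving down a 2nd each time.
Counting half-steps from A3 to G3: -2.

-2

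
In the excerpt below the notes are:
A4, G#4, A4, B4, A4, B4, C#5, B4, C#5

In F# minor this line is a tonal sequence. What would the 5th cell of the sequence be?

With a 3-note motive the entries are A4, B4, C#5, each up a 2nd from the previous.
Extending up a 2nd: D5 → E5.
From E5 the diatonic shape gives E5 D5 E5.

E5 D5 E5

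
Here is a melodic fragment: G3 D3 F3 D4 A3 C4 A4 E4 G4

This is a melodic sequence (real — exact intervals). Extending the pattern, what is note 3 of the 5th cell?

Grouping in 3s, the 3rd note of each cell is F3, C4, G4.
Each moves up a 5th. Continuing: D5 → A5.

A5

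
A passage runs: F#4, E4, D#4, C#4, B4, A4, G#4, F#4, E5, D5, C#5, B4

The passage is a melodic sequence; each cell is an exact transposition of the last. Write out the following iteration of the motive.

The 4-note cells begin on F#4, B4, E5 — each up a 4th from the last.
Statement 4 starts on A5 and keeps the same exact contour: A5 G5 F#5 E5.

A5 G5 F#5 E5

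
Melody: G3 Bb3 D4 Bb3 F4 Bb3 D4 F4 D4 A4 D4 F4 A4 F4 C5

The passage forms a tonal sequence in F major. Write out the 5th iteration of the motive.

A4 C5 E5 C5 G5

Taking 5-note groups, the heads are G3, Bb3, D4: the pattern moves up a 3rd.
Carrying on: F4 → A4.
So cell 5 is A4 C5 E5 C5 G5.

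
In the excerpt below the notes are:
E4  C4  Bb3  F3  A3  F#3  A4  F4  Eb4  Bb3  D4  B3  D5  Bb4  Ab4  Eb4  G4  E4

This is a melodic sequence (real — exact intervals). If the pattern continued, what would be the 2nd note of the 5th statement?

Ab5

The unit is 6 notes. Position-2 pitches of the 3 shown cells: C4, F4, Bb4.
Extending up a 4th: Eb5 → Ab5.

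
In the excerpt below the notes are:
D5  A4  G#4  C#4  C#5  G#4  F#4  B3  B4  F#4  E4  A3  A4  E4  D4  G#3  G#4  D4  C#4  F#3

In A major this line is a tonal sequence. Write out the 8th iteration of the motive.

D4 A3 G#3 C#3

With a 4-note motive the entries are D5, C#5, B4, A4, G#4, each down a 2nd from the previous.
Carrying on: F#4 → E4 → D4.
Statement 8 starts on D4 and keeps the same diatonic contour: D4 A3 G#3 C#3.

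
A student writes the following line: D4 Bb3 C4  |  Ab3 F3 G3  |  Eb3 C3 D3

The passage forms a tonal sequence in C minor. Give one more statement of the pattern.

Bb2 G2 Ab2

With a 3-note motive the entries are D4, Ab3, Eb3, each down a 4th from the previous.
So cell 4 is Bb2 G2 Ab2.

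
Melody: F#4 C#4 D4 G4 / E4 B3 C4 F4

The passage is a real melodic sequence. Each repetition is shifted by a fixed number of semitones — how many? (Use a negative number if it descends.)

-2

The 4-note cells begin on F#4, E4 — each down a 2nd from the last.
F#4→E4 is 64 − 66 = -2 semitones.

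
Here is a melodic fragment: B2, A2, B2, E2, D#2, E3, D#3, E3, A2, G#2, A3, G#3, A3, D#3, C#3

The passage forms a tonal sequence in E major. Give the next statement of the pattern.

D#4 C#4 D#4 G#3 F#3

The 5-note cells begin on B2, E3, A3 — each up a 4th from the last.
Statement 4 starts on D#4 and keeps the same diatonic contour: D#4 C#4 D#4 G#3 F#3.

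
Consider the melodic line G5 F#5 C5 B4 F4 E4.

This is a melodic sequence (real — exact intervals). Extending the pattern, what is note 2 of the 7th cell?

Grouping in 2s, the 2nd note of each cell is F#5, B4, E4.
Extending down a 5th: A3 → D3 → G2 → C2.

C2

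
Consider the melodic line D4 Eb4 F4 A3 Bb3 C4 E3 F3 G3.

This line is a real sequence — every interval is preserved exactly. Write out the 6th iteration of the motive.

The 3-note cells begin on D4, A3, E3 — each down a 4th from the last.
Continuing the starts: B2 → F#2 → C#2.
From C#2 the exact shape gives C#2 D2 E2.

C#2 D2 E2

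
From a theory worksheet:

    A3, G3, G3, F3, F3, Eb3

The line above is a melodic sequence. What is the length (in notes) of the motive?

2

Try groups of 2 (3 cells in 6 notes):
A3 G3 | G3 F3 | F3 Eb3
That's a consistent down a 2nd shift per cell, and no other grouping gives one.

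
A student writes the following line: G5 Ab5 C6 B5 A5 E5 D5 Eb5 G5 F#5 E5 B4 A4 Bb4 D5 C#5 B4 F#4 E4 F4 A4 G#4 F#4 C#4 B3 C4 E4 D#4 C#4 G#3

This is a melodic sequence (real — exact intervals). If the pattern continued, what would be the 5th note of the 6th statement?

The unit is 6 notes. Position-5 pitches of the 5 shown cells: A5, E5, B4, F#4, C#4.
From C#4, down a 4th gives G#3.

G#3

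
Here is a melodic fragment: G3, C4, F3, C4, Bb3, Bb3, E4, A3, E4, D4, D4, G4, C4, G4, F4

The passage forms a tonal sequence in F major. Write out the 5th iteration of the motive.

A4 D5 G4 D5 C5

The 5-note cells begin on G3, Bb3, D4 — each up a 3rd from the last.
Carrying on: F4 → A4.
From A4 the diatonic shape gives A4 D5 G4 D5 C5.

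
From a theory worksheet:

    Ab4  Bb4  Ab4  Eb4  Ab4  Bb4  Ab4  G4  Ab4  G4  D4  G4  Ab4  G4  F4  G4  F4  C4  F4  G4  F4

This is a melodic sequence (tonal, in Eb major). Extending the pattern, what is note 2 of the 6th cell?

D4

With 7-note cells, note 2 of each statement runs Bb4, Ab4, G4.
Carrying that down a 2nd forward: F4 → Eb4 → D4.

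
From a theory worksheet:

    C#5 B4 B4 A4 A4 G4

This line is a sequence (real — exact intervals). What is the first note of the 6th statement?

The 2-note cells begin on C#5, B4, A4 — each down a 2nd from the last.
Extending the heads down a 2nd: G4 → F4 → Eb4.

Eb4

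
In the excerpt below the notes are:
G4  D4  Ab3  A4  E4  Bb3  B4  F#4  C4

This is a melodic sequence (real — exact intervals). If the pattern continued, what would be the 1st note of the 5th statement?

With 3-note cells, note 1 of each statement runs G4, A4, B4.
Each moves up a 2nd. Continuing: C#5 → D#5.

D#5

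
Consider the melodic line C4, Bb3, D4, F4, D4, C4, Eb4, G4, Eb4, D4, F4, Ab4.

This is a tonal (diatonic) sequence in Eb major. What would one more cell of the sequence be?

F4 Eb4 G4 Bb4

Unit = 4 notes; the statements start on C4, D4, Eb4, moving up a 2nd each time.
From F4 the diatonic shape gives F4 Eb4 G4 Bb4.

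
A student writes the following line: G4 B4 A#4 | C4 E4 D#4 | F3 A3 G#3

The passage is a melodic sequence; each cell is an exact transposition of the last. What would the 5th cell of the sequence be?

Eb2 G2 F#2

Taking 3-note groups, the heads are G4, C4, F3: the pattern moves down a 5th.
Continuing the starts: Bb2 → Eb2.
From Eb2 the exact shape gives Eb2 G2 F#2.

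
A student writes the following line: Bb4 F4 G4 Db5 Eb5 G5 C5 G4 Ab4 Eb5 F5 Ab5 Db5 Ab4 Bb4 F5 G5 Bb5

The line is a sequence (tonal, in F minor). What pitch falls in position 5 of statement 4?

Grouping in 6s, the 5th note of each cell is Eb5, F5, G5.
Each moves up a 2nd; the next is Ab5.

Ab5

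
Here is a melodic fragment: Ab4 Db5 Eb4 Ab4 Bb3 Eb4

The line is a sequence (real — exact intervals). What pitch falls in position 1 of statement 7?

Grouping in 2s, the 1st note of each cell is Ab4, Eb4, Bb3.
Carrying that down a 4th forward: F3 → C3 → G2 → D2.

D2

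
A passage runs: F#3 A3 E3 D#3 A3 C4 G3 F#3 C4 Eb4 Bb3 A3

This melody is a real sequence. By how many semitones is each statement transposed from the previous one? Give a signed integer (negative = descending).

3

With a 4-note motive the entries are F#3, A3, C4, each up a 3rd from the previous.
Counting half-steps from F#3 to A3: 3.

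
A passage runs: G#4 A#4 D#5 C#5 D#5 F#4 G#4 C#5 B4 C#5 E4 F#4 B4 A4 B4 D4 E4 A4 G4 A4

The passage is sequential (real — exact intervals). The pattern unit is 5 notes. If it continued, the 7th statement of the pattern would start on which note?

Ab3

Unit = 5 notes; the statements start on G#4, F#4, E4, D4, moving down a 2nd each time.
Continuing: C4 → Bb3 → Ab3. Statement 7 starts on Ab3.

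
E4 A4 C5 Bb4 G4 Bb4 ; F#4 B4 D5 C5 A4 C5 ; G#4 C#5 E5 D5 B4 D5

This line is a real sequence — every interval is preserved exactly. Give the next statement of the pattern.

With a 6-note motive the entries are E4, F#4, G#4, each up a 2nd from the previous.
Statement 4 starts on A#4 and keeps the same exact contour: A#4 D#5 F#5 E5 C#5 E5.

A#4 D#5 F#5 E5 C#5 E5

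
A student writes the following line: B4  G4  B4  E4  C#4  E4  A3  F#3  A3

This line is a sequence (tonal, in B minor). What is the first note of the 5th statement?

G2

The 3-note cells begin on B4, E4, A3 — each down a 5th from the last.
Continuing: D3 → G2. Statement 5 starts on G2.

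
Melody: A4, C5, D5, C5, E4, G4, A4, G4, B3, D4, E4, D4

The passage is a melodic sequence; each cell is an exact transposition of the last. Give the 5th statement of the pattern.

C#3 E3 F#3 E3

Unit = 4 notes; the statements start on A4, E4, B3, moving down a 4th each time.
Carrying on: F#3 → C#3.
From C#3 the exact shape gives C#3 E3 F#3 E3.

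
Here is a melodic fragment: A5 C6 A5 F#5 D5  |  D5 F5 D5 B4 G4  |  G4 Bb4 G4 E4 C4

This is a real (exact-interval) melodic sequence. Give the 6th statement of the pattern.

With a 5-note motive the entries are A5, D5, G4, each down a 5th from the previous.
Extending down a 5th: C4 → F3 → Bb2.
From Bb2 the exact shape gives Bb2 Db3 Bb2 G2 Eb2.

Bb2 Db3 Bb2 G2 Eb2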